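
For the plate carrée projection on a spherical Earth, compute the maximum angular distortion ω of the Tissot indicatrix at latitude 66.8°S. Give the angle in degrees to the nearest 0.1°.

51.5°

In the plate carrée (x = Rλ, y = Rφ), meridians are true-scale (h = 1) and parallels are stretched by k = sec φ.
At 66.8°: h = 1.000, k = 2.538; principal scales a = 2.538, b = 1.000.
sin(ω/2) = (a − b)/(a + b) = 1.538/3.538 = 0.4348, so ω = 2 arcsin(0.4348) ≈ 51.5°.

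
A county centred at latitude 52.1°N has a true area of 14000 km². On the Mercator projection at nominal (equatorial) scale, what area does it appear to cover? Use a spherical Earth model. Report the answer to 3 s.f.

The Mercator projection is conformal; its linear scale factor is the same in every direction and equals sec φ = 1/cos φ.
Areal scale = k² = sec²φ = 1/cos²(52.1°) = 1/0.6143² = 2.650.
Apparent area = 14000 × 2.650 ≈ 37100 km².

37100 km²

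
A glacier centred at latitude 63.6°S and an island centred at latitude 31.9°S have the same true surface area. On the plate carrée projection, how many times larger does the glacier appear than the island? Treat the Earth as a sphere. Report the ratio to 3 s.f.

In the plate carrée (x = Rλ, y = Rφ), meridians are true-scale (h = 1) and parallels are stretched by k = sec φ.
Areal scale at 63.6°: h·k = 1.000 × 2.249 = 2.249.
Areal scale at 31.9°: h·k = 1.000 × 1.178 = 1.178.
Ratio = 2.249/1.178 ≈ 1.91.

1.91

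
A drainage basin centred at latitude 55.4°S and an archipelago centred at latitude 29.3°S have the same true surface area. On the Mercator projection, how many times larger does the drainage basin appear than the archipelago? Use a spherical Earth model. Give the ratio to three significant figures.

Mercator areal scale is sec²φ.
At 55.4°: sec²(55.4°) = 1/0.5678² = 3.101.
At 29.3°: sec²(29.3°) = 1/0.8721² = 1.315.
Ratio = 3.101/1.315 = cos²(29.3°)/cos²(55.4°) ≈ 2.36.

2.36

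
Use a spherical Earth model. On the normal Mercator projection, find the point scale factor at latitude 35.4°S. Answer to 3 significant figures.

The Mercator projection is conformal; its linear scale factor is the same in every direction and equals sec φ = 1/cos φ.
k = 1/cos 35.4° = 1/0.8151 = 1.227.

1.23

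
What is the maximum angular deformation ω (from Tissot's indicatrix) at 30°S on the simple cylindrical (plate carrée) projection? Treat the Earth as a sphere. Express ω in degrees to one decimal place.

8.2°

For the equirectangular projection with φ₀ = 0 (plate carrée), h = 1 along meridians and k = sec φ along parallels.
At 30°: h = 1.000, k = 1.155; principal scales a = 1.155, b = 1.000.
sin(ω/2) = (a − b)/(a + b) = 0.1547/2.155 = 0.07180, so ω = 2 arcsin(0.07180) ≈ 8.2°.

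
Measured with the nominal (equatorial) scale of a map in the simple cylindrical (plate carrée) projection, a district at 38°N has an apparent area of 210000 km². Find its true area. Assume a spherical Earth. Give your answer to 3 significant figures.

165000 km²

For the equirectangular projection with φ₀ = 0 (plate carrée), h = 1 along meridians and k = sec φ along parallels.
Areal scale = h·k = 1 × sec φ; at 38°, h = 1.000, k = 1.269, so h·k = 1.269.
True area = apparent / (areal scale) = 210000 / 1.269 ≈ 165000 km².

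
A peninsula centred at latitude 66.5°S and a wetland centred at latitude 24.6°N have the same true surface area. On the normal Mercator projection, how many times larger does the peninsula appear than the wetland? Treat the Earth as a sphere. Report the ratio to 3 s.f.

5.20

On Mercator, area is exaggerated by sec²φ = 1/cos²φ.
At 66.5°: sec²(66.5°) = 1/0.3987² = 6.289.
At 24.6°: sec²(24.6°) = 1/0.9092² = 1.210.
Ratio = 6.289/1.210 = cos²(24.6°)/cos²(66.5°) ≈ 5.20.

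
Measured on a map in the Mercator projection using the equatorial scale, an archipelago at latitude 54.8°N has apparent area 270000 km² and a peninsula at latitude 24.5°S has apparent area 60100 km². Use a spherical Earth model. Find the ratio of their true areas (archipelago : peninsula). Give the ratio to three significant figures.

1.80

Since Mercator area scale is 1/cos²φ, the true area equals the apparent area multiplied by cos²φ.
True area of archipelago: 270000 × cos²(54.8°) = 270000 × 0.3323 = 89710 km².
True area of peninsula: 60100 × cos²(24.5°) = 60100 × 0.8280 = 49760 km².
Ratio = 89710 / 49760 ≈ 1.80.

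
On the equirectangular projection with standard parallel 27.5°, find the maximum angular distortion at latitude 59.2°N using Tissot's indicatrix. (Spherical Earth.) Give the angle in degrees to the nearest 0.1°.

With standard parallel φ₀ = 27.5°, the equirectangular projection gives x = Rλ cos φ₀, y = Rφ, so h = 1 and k = cos 27.5° / cos φ.
At 59.2°: h = 1.000, k = 1.732; principal scales a = 1.732, b = 1.000.
sin(ω/2) = (a − b)/(a + b) = 0.7323/2.732 = 0.2680, so ω = 2 arcsin(0.2680) ≈ 31.1°.

31.1°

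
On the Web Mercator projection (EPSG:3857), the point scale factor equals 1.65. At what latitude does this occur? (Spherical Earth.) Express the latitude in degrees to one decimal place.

52.7°

Mercator scale is k = sec φ = 1/cos φ.
1/cos φ = 1.65  ⇒  cos φ = 0.6061  ⇒  φ = arccos(0.6061) ≈ 52.7°.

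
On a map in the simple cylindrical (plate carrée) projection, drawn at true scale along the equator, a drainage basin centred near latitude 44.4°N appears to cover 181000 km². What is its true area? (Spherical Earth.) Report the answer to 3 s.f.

In the plate carrée (x = Rλ, y = Rφ), meridians are true-scale (h = 1) and parallels are stretched by k = sec φ.
Areal scale = h·k = 1 × sec φ; at 44.4°, h = 1.000, k = 1.400, so h·k = 1.400.
True area = apparent / (areal scale) = 181000 / 1.400 ≈ 129000 km².

129000 km²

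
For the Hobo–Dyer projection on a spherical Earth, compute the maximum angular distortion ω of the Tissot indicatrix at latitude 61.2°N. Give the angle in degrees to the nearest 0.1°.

54.9°

Hobo–Dyer is a cylindrical equal-area projection with standard parallels at ±37.5°. Cylindrical equal-area (φ₀ = 37.5°): h = cos φ / cos 37.5° along meridians, k = cos 37.5° / cos φ along parallels; h·k = 1.
At 61.2°: h = 0.6072, k = 1.647; principal scales a = 1.647, b = 0.6072.
sin(ω/2) = (a − b)/(a + b) = 1.040/2.254 = 0.4612, so ω = 2 arcsin(0.4612) ≈ 54.9°.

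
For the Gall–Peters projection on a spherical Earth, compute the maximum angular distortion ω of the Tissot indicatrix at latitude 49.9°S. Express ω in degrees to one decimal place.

10.7°

The Gall–Peters projection is cylindrical equal-area with φ₀ = 45°. Cylindrical equal-area (φ₀ = 45°): h = cos φ / cos 45° along meridians, k = cos 45° / cos φ along parallels; h·k = 1.
At 49.9°: h = 0.9109, k = 1.098; principal scales a = 1.098, b = 0.9109.
sin(ω/2) = (a − b)/(a + b) = 0.1869/2.009 = 0.09302, so ω = 2 arcsin(0.09302) ≈ 10.7°.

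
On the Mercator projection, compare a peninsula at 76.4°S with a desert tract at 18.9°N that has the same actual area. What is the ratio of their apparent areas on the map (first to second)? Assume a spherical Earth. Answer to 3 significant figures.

16.2

Mercator is conformal with k = sec φ, so areal scale = k² = sec²φ.
At 76.4°: sec²(76.4°) = 1/0.2351² = 18.09.
At 18.9°: sec²(18.9°) = 1/0.9461² = 1.117.
Ratio = 18.09/1.117 = cos²(18.9°)/cos²(76.4°) ≈ 16.2.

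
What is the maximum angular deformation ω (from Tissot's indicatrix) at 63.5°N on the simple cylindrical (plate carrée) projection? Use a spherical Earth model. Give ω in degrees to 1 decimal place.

For the equirectangular projection with φ₀ = 0 (plate carrée), h = 1 along meridians and k = sec φ along parallels.
At 63.5°: h = 1.000, k = 2.241; principal scales a = 2.241, b = 1.000.
sin(ω/2) = (a − b)/(a + b) = 1.241/3.241 = 0.3829, so ω = 2 arcsin(0.3829) ≈ 45.0°.

45.0°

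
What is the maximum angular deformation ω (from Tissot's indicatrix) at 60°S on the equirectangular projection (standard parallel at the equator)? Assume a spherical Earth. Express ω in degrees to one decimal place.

For the equirectangular projection with φ₀ = 0 (plate carrée), h = 1 along meridians and k = sec φ along parallels.
At 60°: h = 1.000, k = 2.000; principal scales a = 2.000, b = 1.000.
sin(ω/2) = (a − b)/(a + b) = 1.0000/3.000 = 0.3333, so ω = 2 arcsin(0.3333) ≈ 38.9°.

38.9°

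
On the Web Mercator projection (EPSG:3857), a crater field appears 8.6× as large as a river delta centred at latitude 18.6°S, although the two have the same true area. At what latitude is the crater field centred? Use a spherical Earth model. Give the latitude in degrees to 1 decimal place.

Mercator areal scale is sec²φ, so apparent-area ratio = sec²φ₁ / sec²φ₂ = cos²φ₂ / cos²φ₁.
cos²φ₂ / cos²φ₁ = 8.6  ⇒  cos φ₁ = cos 18.6° / √8.6 = 0.9478/2.933 = 0.3232.
φ₁ = arccos(0.3232) ≈ 71.1°.

71.1°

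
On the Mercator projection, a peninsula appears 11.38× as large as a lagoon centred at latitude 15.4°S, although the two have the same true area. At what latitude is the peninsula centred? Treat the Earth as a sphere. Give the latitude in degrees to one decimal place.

73.4°

For equal true areas on Mercator, apparent areas scale as sec²φ, so the ratio is cos²φ₂ / cos²φ₁.
cos²φ₂ / cos²φ₁ = 11.38  ⇒  cos φ₁ = cos 15.4° / √11.38 = 0.9641/3.373 = 0.2858.
φ₁ = arccos(0.2858) ≈ 73.4°.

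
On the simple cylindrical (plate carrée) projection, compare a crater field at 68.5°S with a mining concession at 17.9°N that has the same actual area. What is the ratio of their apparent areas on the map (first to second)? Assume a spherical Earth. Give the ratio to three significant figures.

Plate carrée maps x = Rλ, y = Rφ. The meridian scale is h = 1 and the parallel scale is k = 1/cos φ = sec φ.
Areal scale at 68.5°: h·k = 1.000 × 2.729 = 2.729.
Areal scale at 17.9°: h·k = 1.000 × 1.051 = 1.051.
Ratio = 2.729/1.051 ≈ 2.60.

2.60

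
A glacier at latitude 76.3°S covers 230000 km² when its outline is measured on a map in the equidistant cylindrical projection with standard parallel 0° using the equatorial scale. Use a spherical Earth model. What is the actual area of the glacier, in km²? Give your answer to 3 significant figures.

In the plate carrée (x = Rλ, y = Rφ), meridians are true-scale (h = 1) and parallels are stretched by k = sec φ.
Areal scale = h·k = 1 × sec φ; at 76.3°, h = 1.000, k = 4.222, so h·k = 4.222.
True area = apparent / (areal scale) = 230000 / 4.222 ≈ 54500 km².

54500 km²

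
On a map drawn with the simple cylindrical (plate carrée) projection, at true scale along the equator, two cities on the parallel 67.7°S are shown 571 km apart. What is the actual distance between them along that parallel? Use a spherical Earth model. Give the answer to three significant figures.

217 km

In the plate carrée (x = Rλ, y = Rφ), meridians are true-scale (h = 1) and parallels are stretched by k = sec φ.
Along the parallel at 67.7°, map distances are exaggerated by k = sec 67.7° = 2.635.
True distance = 571 / 2.635 = 571 × cos 67.7° ≈ 217 km.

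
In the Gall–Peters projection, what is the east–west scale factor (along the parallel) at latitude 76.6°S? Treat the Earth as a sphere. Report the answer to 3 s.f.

The Gall–Peters projection is cylindrical equal-area with φ₀ = 45°. For cylindrical equal-area with standard parallel φ₀, h = cos φ / cos φ₀ and k = cos φ₀ / cos φ, so h·k = 1.
k = cos 45° / cos 76.6° = 0.7071/0.2317 = 3.051.

3.05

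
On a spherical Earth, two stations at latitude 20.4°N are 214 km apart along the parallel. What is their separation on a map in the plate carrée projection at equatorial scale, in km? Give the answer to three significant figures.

In the plate carrée (x = Rλ, y = Rφ), meridians are true-scale (h = 1) and parallels are stretched by k = sec φ.
Along the parallel, k = sec 20.4° = 1/0.9373 = 1.067.
Map distance = 214 × 1.067 ≈ 228 km.

228 km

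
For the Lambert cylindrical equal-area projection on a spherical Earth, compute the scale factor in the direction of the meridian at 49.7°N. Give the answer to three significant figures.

0.647

The Lambert cylindrical equal-area projection is the cylindrical equal-area projection with its standard parallel at the equator (φ₀ = 0). Cylindrical equal-area (φ₀ = 0°): h = cos φ / cos 0° along meridians, k = cos 0° / cos φ along parallels; h·k = 1.
h = cos 49.7° / cos 0° = 0.6468/1.000 = 0.6468.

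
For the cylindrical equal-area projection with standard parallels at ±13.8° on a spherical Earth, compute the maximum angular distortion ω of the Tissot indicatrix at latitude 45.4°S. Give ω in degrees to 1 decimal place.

A cylindrical equal-area projection with standard parallel φ₀ has meridian scale h = cos φ / cos φ₀ and parallel scale k = cos φ₀ / cos φ (so areas are preserved, h·k = 1).
At 45.4°: h = 0.7230, k = 1.383; principal scales a = 1.383, b = 0.7230.
sin(ω/2) = (a − b)/(a + b) = 0.6601/2.106 = 0.3134, so ω = 2 arcsin(0.3134) ≈ 36.5°.

36.5°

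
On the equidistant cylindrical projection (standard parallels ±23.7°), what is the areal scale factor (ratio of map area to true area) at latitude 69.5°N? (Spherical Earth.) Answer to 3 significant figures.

In the equirectangular projection with standard parallel φ₀ = 23.7° (x = Rλ cos φ₀, y = Rφ), meridians are true-scale (h = 1) and the parallel scale is k = cos φ₀ / cos φ.
Areal scale = h·k = 1 × cos φ₀ / cos φ; at 69.5°, h = 1.000, k = 2.615, so h·k = 2.615.

2.61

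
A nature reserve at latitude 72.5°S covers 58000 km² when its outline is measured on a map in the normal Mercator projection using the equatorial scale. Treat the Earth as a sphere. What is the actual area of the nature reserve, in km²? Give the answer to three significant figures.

The Mercator projection is conformal; its linear scale factor is the same in every direction and equals sec φ = 1/cos φ.
Areal scale = k² = sec²φ = 1/cos²(72.5°) = 1/0.3007² = 11.06.
True area = apparent / (areal scale) = 58000 / 11.06 ≈ 5240 km².

5240 km²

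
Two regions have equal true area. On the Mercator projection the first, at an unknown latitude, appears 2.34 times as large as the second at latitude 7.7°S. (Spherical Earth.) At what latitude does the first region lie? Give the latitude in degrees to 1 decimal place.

For equal true areas on Mercator, apparent areas scale as sec²φ, so the ratio is cos²φ₂ / cos²φ₁.
cos²φ₂ / cos²φ₁ = 2.34  ⇒  cos φ₁ = cos 7.7° / √2.34 = 0.9910/1.530 = 0.6478.
φ₁ = arccos(0.6478) ≈ 49.6°.

49.6°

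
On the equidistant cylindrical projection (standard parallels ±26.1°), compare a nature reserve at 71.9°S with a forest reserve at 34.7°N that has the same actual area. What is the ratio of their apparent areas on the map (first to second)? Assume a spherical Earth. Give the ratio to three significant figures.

With standard parallel φ₀ = 26.1°, the equirectangular projection gives x = Rλ cos φ₀, y = Rφ, so h = 1 and k = cos 26.1° / cos φ.
Areal scale at 71.9°: h·k = 1.000 × 2.891 = 2.891.
Areal scale at 34.7°: h·k = 1.000 × 1.092 = 1.092.
Ratio = 2.891/1.092 ≈ 2.65.

2.65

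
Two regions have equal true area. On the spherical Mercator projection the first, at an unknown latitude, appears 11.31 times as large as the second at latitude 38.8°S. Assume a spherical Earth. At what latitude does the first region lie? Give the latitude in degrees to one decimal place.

Mercator areal scale is sec²φ, so apparent-area ratio = sec²φ₁ / sec²φ₂ = cos²φ₂ / cos²φ₁.
cos²φ₂ / cos²φ₁ = 11.31  ⇒  cos φ₁ = cos 38.8° / √11.31 = 0.7793/3.363 = 0.2317.
φ₁ = arccos(0.2317) ≈ 76.6°.

76.6°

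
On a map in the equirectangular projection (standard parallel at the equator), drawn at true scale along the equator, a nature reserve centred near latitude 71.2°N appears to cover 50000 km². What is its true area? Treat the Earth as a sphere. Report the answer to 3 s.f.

16100 km²

For the equirectangular projection with φ₀ = 0 (plate carrée), h = 1 along meridians and k = sec φ along parallels.
Areal scale = h·k = 1 × sec φ; at 71.2°, h = 1.000, k = 3.103, so h·k = 3.103.
True area = apparent / (areal scale) = 50000 / 3.103 ≈ 16100 km².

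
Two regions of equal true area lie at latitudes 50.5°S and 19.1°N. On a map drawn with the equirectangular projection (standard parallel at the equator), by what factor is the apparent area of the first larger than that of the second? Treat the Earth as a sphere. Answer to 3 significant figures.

1.49

Plate carrée maps x = Rλ, y = Rφ. The meridian scale is h = 1 and the parallel scale is k = 1/cos φ = sec φ.
Areal scale at 50.5°: h·k = 1.000 × 1.572 = 1.572.
Areal scale at 19.1°: h·k = 1.000 × 1.058 = 1.058.
Ratio = 1.572/1.058 ≈ 1.49.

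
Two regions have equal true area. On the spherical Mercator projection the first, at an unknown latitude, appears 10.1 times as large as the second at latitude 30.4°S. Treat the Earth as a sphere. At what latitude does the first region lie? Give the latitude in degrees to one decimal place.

On Mercator, (apparent₁)/(apparent₂) = sec²φ₁ / sec²φ₂ when true areas are equal.
cos²φ₂ / cos²φ₁ = 10.1  ⇒  cos φ₁ = cos 30.4° / √10.1 = 0.8625/3.178 = 0.2714.
φ₁ = arccos(0.2714) ≈ 74.3°.

74.3°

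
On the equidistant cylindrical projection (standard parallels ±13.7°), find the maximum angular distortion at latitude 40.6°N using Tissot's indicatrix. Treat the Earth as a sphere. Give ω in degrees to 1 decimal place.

In the equirectangular projection with standard parallel φ₀ = 13.7° (x = Rλ cos φ₀, y = Rφ), meridians are true-scale (h = 1) and the parallel scale is k = cos φ₀ / cos φ.
At 40.6°: h = 1.000, k = 1.280; principal scales a = 1.280, b = 1.000.
sin(ω/2) = (a − b)/(a + b) = 0.2796/2.280 = 0.1226, so ω = 2 arcsin(0.1226) ≈ 14.1°.

14.1°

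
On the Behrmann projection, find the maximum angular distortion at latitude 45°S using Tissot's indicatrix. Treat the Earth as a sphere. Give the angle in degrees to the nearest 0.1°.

23.1°

The Behrmann projection is cylindrical equal-area with φ₀ = 30°. A cylindrical equal-area projection with standard parallel φ₀ has meridian scale h = cos φ / cos φ₀ and parallel scale k = cos φ₀ / cos φ (so areas are preserved, h·k = 1).
At 45°: h = 0.8165, k = 1.225; principal scales a = 1.225, b = 0.8165.
sin(ω/2) = (a − b)/(a + b) = 0.4082/2.041 = 0.2000, so ω = 2 arcsin(0.2000) ≈ 23.1°.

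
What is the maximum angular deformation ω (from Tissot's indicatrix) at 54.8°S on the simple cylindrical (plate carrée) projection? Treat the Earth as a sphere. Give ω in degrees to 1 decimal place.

In the plate carrée (x = Rλ, y = Rφ), meridians are true-scale (h = 1) and parallels are stretched by k = sec φ.
At 54.8°: h = 1.000, k = 1.735; principal scales a = 1.735, b = 1.000.
sin(ω/2) = (a − b)/(a + b) = 0.7348/2.735 = 0.2687, so ω = 2 arcsin(0.2687) ≈ 31.2°.

31.2°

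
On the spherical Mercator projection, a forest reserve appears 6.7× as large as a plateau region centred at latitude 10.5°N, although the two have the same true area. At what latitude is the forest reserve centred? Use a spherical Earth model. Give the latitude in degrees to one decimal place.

67.7°

On Mercator, (apparent₁)/(apparent₂) = sec²φ₁ / sec²φ₂ when true areas are equal.
cos²φ₂ / cos²φ₁ = 6.7  ⇒  cos φ₁ = cos 10.5° / √6.7 = 0.9833/2.588 = 0.3799.
φ₁ = arccos(0.3799) ≈ 67.7°.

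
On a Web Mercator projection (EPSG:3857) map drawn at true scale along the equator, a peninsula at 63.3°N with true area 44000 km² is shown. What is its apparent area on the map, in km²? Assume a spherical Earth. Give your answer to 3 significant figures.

Mercator is conformal, so the point scale is isotropic: h = k = sec φ = 1/cos φ.
Areal scale = k² = sec²φ = 1/cos²(63.3°) = 1/0.4493² = 4.953.
Apparent area = 44000 × 4.953 ≈ 218000 km².

218000 km²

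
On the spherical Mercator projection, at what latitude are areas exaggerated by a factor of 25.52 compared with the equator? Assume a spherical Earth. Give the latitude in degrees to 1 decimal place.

Mercator areal scale is sec²φ.
sec²φ = 25.52  ⇒  cos²φ = 0.03918  ⇒  cos φ = 0.1980.
φ = arccos(0.1980) ≈ 78.6°.

78.6°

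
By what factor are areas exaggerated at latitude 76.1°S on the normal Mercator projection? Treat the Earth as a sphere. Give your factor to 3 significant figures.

The Mercator projection is conformal; its linear scale factor is the same in every direction and equals sec φ = 1/cos φ.
Areal scale = k² = sec²φ = 1/cos²(76.1°) = 1/0.2402² = 17.33.

17.3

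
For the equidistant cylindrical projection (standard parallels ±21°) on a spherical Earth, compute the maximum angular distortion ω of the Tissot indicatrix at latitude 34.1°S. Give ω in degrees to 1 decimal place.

6.9°

The equidistant cylindrical projection with φ₀ = 21° has h = 1 (meridians true) and k = cos φ₀ / cos φ along parallels.
At 34.1°: h = 1.000, k = 1.127; principal scales a = 1.127, b = 1.000.
sin(ω/2) = (a − b)/(a + b) = 0.1274/2.127 = 0.05990, so ω = 2 arcsin(0.05990) ≈ 6.9°.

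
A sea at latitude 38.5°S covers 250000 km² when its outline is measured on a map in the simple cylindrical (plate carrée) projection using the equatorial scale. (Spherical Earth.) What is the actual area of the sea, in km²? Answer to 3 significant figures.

196000 km²

For the equirectangular projection with φ₀ = 0 (plate carrée), h = 1 along meridians and k = sec φ along parallels.
Areal scale = h·k = 1 × sec φ; at 38.5°, h = 1.000, k = 1.278, so h·k = 1.278.
True area = apparent / (areal scale) = 250000 / 1.278 ≈ 196000 km².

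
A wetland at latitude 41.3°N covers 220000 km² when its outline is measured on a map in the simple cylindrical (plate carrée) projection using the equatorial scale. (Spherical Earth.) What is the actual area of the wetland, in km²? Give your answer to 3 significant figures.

Plate carrée maps x = Rλ, y = Rφ. The meridian scale is h = 1 and the parallel scale is k = 1/cos φ = sec φ.
Areal scale = h·k = 1 × sec φ; at 41.3°, h = 1.000, k = 1.331, so h·k = 1.331.
True area = apparent / (areal scale) = 220000 / 1.331 ≈ 165000 km².

165000 km²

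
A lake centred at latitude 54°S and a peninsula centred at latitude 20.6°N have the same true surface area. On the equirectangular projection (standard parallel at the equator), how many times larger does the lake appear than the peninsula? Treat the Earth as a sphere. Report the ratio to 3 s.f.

1.59

Plate carrée maps x = Rλ, y = Rφ. The meridian scale is h = 1 and the parallel scale is k = 1/cos φ = sec φ.
Areal scale at 54°: h·k = 1.000 × 1.701 = 1.701.
Areal scale at 20.6°: h·k = 1.000 × 1.068 = 1.068.
Ratio = 1.701/1.068 ≈ 1.59.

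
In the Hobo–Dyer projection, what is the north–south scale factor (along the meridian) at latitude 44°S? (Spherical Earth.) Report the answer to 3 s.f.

0.907

The Hobo–Dyer projection is cylindrical equal-area with φ₀ = 37.5°. A cylindrical equal-area projection with standard parallel φ₀ has meridian scale h = cos φ / cos φ₀ and parallel scale k = cos φ₀ / cos φ (so areas are preserved, h·k = 1).
h = cos 44° / cos 37.5° = 0.7193/0.7934 = 0.9067.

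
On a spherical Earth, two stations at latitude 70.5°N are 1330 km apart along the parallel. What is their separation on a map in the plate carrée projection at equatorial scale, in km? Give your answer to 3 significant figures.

3980 km

Plate carrée maps x = Rλ, y = Rφ. The meridian scale is h = 1 and the parallel scale is k = 1/cos φ = sec φ.
Along the parallel, k = sec 70.5° = 1/0.3338 = 2.996.
Map distance = 1330 × 2.996 ≈ 3980 km.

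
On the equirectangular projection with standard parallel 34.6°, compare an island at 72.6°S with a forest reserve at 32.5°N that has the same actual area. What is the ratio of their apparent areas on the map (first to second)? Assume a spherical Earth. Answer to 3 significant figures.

2.82

The equidistant cylindrical projection with φ₀ = 34.6° has h = 1 (meridians true) and k = cos φ₀ / cos φ along parallels.
Areal scale at 72.6°: h·k = 1.000 × 2.753 = 2.753.
Areal scale at 32.5°: h·k = 1.000 × 0.9760 = 0.9760.
Ratio = 2.753/0.9760 ≈ 2.82.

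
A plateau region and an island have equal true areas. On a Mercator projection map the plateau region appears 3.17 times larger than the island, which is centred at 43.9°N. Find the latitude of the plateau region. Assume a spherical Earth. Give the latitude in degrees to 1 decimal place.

66.1°

On Mercator, (apparent₁)/(apparent₂) = sec²φ₁ / sec²φ₂ when true areas are equal.
cos²φ₂ / cos²φ₁ = 3.17  ⇒  cos φ₁ = cos 43.9° / √3.17 = 0.7206/1.780 = 0.4047.
φ₁ = arccos(0.4047) ≈ 66.1°.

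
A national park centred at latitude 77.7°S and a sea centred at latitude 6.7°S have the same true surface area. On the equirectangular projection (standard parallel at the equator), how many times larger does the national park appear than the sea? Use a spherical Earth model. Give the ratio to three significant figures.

4.66

In the plate carrée (x = Rλ, y = Rφ), meridians are true-scale (h = 1) and parallels are stretched by k = sec φ.
Areal scale at 77.7°: h·k = 1.000 × 4.694 = 4.694.
Areal scale at 6.7°: h·k = 1.000 × 1.007 = 1.007.
Ratio = 4.694/1.007 ≈ 4.66.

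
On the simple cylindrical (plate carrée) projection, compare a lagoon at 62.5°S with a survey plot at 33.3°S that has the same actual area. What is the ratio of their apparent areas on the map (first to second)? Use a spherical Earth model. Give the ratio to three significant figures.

For the equirectangular projection with φ₀ = 0 (plate carrée), h = 1 along meridians and k = sec φ along parallels.
Areal scale at 62.5°: h·k = 1.000 × 2.166 = 2.166.
Areal scale at 33.3°: h·k = 1.000 × 1.196 = 1.196.
Ratio = 2.166/1.196 ≈ 1.81.

1.81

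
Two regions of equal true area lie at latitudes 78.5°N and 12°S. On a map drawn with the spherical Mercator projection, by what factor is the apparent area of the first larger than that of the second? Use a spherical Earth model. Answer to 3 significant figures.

24.1

Mercator is conformal with k = sec φ, so areal scale = k² = sec²φ.
At 78.5°: sec²(78.5°) = 1/0.1994² = 25.16.
At 12°: sec²(12°) = 1/0.9781² = 1.045.
Ratio = 25.16/1.045 = cos²(12°)/cos²(78.5°) ≈ 24.1.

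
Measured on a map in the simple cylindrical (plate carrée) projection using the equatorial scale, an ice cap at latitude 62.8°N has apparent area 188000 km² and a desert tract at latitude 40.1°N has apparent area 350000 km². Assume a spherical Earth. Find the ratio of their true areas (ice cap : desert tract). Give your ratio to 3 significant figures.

0.321

On the plate carrée, areal scale = h·k = 1 × sec φ, so true area = apparent × cos φ.
True area of ice cap: 188000 × cos(62.8°) = 188000 × 0.4571 = 85930 km².
True area of desert tract: 350000 × cos(40.1°) = 350000 × 0.7649 = 267700 km².
Ratio = 85930 / 267700 ≈ 0.321.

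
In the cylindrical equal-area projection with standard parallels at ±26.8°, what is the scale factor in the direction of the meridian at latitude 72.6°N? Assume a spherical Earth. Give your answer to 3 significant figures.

Cylindrical equal-area (φ₀ = 26.8°): h = cos φ / cos 26.8° along meridians, k = cos 26.8° / cos φ along parallels; h·k = 1.
h = cos 72.6° / cos 26.8° = 0.2990/0.8926 = 0.3350.

0.335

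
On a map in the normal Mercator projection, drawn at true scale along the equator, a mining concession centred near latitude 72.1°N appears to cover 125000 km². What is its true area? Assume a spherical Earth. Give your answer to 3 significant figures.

11800 km²

The Mercator projection is conformal; its linear scale factor is the same in every direction and equals sec φ = 1/cos φ.
Areal scale = k² = sec²φ = 1/cos²(72.1°) = 1/0.3074² = 10.59.
True area = apparent / (areal scale) = 125000 / 10.59 ≈ 11800 km².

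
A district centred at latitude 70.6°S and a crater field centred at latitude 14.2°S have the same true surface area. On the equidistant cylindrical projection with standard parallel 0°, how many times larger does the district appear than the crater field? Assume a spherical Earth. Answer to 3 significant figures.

2.92

In the plate carrée (x = Rλ, y = Rφ), meridians are true-scale (h = 1) and parallels are stretched by k = sec φ.
Areal scale at 70.6°: h·k = 1.000 × 3.011 = 3.011.
Areal scale at 14.2°: h·k = 1.000 × 1.032 = 1.032.
Ratio = 3.011/1.032 ≈ 2.92.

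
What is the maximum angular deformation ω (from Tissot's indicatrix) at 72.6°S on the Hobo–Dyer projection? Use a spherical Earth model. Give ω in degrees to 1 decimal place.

The Hobo–Dyer projection is cylindrical equal-area with φ₀ = 37.5°. A cylindrical equal-area projection with standard parallel φ₀ has meridian scale h = cos φ / cos φ₀ and parallel scale k = cos φ₀ / cos φ (so areas are preserved, h·k = 1).
At 72.6°: h = 0.3769, k = 2.653; principal scales a = 2.653, b = 0.3769.
sin(ω/2) = (a − b)/(a + b) = 2.276/3.030 = 0.7512, so ω = 2 arcsin(0.7512) ≈ 97.4°.

97.4°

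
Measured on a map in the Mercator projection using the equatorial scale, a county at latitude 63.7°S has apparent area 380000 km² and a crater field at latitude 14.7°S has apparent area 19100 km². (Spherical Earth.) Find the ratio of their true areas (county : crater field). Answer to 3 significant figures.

Since Mercator area scale is 1/cos²φ, the true area equals the apparent area multiplied by cos²φ.
True area of county: 380000 × cos²(63.7°) = 380000 × 0.1963 = 74600 km².
True area of crater field: 19100 × cos²(14.7°) = 19100 × 0.9356 = 17870 km².
Ratio = 74600 / 17870 ≈ 4.17.

4.17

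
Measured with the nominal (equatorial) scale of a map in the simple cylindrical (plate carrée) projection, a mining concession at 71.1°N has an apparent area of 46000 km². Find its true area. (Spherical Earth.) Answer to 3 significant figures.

In the plate carrée (x = Rλ, y = Rφ), meridians are true-scale (h = 1) and parallels are stretched by k = sec φ.
Areal scale = h·k = 1 × sec φ; at 71.1°, h = 1.000, k = 3.087, so h·k = 3.087.
True area = apparent / (areal scale) = 46000 / 3.087 ≈ 14900 km².

14900 km²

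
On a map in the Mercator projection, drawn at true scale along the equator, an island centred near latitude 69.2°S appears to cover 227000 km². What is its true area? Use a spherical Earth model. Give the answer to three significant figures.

28600 km²

For Mercator, h = k = sec φ (a conformal cylindrical projection has a single point scale, 1/cos φ).
Areal scale = k² = sec²φ = 1/cos²(69.2°) = 1/0.3551² = 7.930.
True area = apparent / (areal scale) = 227000 / 7.930 ≈ 28600 km².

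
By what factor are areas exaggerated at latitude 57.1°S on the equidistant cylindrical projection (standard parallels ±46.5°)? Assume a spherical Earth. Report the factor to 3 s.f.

1.27

In the equirectangular projection with standard parallel φ₀ = 46.5° (x = Rλ cos φ₀, y = Rφ), meridians are true-scale (h = 1) and the parallel scale is k = cos φ₀ / cos φ.
Areal scale = h·k = 1 × cos φ₀ / cos φ; at 57.1°, h = 1.000, k = 1.267, so h·k = 1.267.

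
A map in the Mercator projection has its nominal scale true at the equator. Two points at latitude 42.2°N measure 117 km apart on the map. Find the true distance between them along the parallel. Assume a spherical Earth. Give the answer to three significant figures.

86.7 km

The Mercator projection is conformal; its linear scale factor is the same in every direction and equals sec φ = 1/cos φ.
Along the parallel at 42.2°, map distances are exaggerated by k = sec 42.2° = 1.350.
True distance = 117 / 1.350 = 117 × cos 42.2° ≈ 86.7 km.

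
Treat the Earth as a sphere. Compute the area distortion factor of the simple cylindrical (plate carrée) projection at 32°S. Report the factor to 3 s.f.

1.18

In the plate carrée (x = Rλ, y = Rφ), meridians are true-scale (h = 1) and parallels are stretched by k = sec φ.
Areal scale = h·k = 1 × sec φ; at 32°, h = 1.000, k = 1.179, so h·k = 1.179.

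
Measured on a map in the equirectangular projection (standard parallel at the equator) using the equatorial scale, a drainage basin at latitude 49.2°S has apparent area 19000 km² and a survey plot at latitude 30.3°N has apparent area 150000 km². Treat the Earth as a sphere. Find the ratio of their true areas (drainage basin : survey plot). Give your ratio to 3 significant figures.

Plate carrée has h = 1 and k = sec φ, giving areal scale sec φ; true area = (apparent area) · cos φ.
True area of drainage basin: 19000 × cos(49.2°) = 19000 × 0.6534 = 12410 km².
True area of survey plot: 150000 × cos(30.3°) = 150000 × 0.8634 = 129500 km².
Ratio = 12410 / 129500 ≈ 0.0959.

0.0959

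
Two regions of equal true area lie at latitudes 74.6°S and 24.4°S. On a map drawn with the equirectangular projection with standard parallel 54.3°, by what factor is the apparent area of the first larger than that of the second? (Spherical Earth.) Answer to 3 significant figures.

The equidistant cylindrical projection with φ₀ = 54.3° has h = 1 (meridians true) and k = cos φ₀ / cos φ along parallels.
Areal scale at 74.6°: h·k = 1.000 × 2.197 = 2.197.
Areal scale at 24.4°: h·k = 1.000 × 0.6408 = 0.6408.
Ratio = 2.197/0.6408 ≈ 3.43.

3.43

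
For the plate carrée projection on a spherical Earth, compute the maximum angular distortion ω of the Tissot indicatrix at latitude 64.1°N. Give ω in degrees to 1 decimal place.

Plate carrée maps x = Rλ, y = Rφ. The meridian scale is h = 1 and the parallel scale is k = 1/cos φ = sec φ.
At 64.1°: h = 1.000, k = 2.289; principal scales a = 2.289, b = 1.000.
sin(ω/2) = (a − b)/(a + b) = 1.289/3.289 = 0.3920, so ω = 2 arcsin(0.3920) ≈ 46.2°.

46.2°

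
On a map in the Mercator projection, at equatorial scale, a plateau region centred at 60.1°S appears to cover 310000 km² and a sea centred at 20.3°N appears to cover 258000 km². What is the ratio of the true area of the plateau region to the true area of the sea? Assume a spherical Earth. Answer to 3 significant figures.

On Mercator the areal scale is sec²φ, so true area = apparent × cos²φ.
True area of plateau region: 310000 × cos²(60.1°) = 310000 × 0.2485 = 77030 km².
True area of sea: 258000 × cos²(20.3°) = 258000 × 0.8796 = 226900 km².
Ratio = 77030 / 226900 ≈ 0.339.

0.339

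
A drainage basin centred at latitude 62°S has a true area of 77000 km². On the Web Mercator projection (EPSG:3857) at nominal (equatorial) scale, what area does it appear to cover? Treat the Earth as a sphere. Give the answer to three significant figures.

349000 km²

The Mercator projection is conformal; its linear scale factor is the same in every direction and equals sec φ = 1/cos φ.
Areal scale = k² = sec²φ = 1/cos²(62°) = 1/0.4695² = 4.537.
Apparent area = 77000 × 4.537 ≈ 349000 km².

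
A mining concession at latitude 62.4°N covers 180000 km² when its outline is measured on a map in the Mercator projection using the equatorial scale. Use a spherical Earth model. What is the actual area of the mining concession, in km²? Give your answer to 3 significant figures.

For Mercator, h = k = sec φ (a conformal cylindrical projection has a single point scale, 1/cos φ).
Areal scale = k² = sec²φ = 1/cos²(62.4°) = 1/0.4633² = 4.659.
True area = apparent / (areal scale) = 180000 / 4.659 ≈ 38600 km².

38600 km²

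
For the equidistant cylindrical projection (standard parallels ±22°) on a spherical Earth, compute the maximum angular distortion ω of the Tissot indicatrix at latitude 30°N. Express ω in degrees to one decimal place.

3.9°

The equidistant cylindrical projection with φ₀ = 22° has h = 1 (meridians true) and k = cos φ₀ / cos φ along parallels.
At 30°: h = 1.000, k = 1.071; principal scales a = 1.071, b = 1.000.
sin(ω/2) = (a − b)/(a + b) = 0.07062/2.071 = 0.03411, so ω = 2 arcsin(0.03411) ≈ 3.9°.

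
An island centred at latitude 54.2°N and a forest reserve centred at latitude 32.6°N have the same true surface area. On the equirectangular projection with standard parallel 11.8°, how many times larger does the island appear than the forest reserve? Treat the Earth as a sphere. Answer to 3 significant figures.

1.44

With standard parallel φ₀ = 11.8°, the equirectangular projection gives x = Rλ cos φ₀, y = Rφ, so h = 1 and k = cos 11.8° / cos φ.
Areal scale at 54.2°: h·k = 1.000 × 1.673 = 1.673.
Areal scale at 32.6°: h·k = 1.000 × 1.162 = 1.162.
Ratio = 1.673/1.162 ≈ 1.44.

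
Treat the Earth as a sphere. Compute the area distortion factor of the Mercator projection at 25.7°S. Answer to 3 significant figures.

1.23

The Mercator projection is conformal; its linear scale factor is the same in every direction and equals sec φ = 1/cos φ.
Areal scale = k² = sec²φ = 1/cos²(25.7°) = 1/0.9011² = 1.232.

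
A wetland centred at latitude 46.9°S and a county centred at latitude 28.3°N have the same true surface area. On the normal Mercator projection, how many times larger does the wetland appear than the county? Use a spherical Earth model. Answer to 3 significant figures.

1.66

On Mercator, area is exaggerated by sec²φ = 1/cos²φ.
At 46.9°: sec²(46.9°) = 1/0.6833² = 2.142.
At 28.3°: sec²(28.3°) = 1/0.8805² = 1.290.
Ratio = 2.142/1.290 = cos²(28.3°)/cos²(46.9°) ≈ 1.66.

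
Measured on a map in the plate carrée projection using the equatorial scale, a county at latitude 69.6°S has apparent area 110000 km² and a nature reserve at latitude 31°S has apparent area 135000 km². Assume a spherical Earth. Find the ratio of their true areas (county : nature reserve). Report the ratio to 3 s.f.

0.331

On the plate carrée, areal scale = h·k = 1 × sec φ, so true area = apparent × cos φ.
True area of county: 110000 × cos(69.6°) = 110000 × 0.3486 = 38340 km².
True area of nature reserve: 135000 × cos(31°) = 135000 × 0.8572 = 115700 km².
Ratio = 38340 / 115700 ≈ 0.331.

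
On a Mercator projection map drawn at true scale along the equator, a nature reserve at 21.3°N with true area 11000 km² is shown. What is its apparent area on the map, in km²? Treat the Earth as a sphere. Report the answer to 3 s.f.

12700 km²

Mercator is conformal, so the point scale is isotropic: h = k = sec φ = 1/cos φ.
Areal scale = k² = sec²φ = 1/cos²(21.3°) = 1/0.9317² = 1.152.
Apparent area = 11000 × 1.152 ≈ 12700 km².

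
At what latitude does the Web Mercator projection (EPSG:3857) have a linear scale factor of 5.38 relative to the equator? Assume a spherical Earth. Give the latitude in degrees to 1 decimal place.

Mercator scale is k = sec φ = 1/cos φ.
1/cos φ = 5.38  ⇒  cos φ = 0.1859  ⇒  φ = arccos(0.1859) ≈ 79.3°.

79.3°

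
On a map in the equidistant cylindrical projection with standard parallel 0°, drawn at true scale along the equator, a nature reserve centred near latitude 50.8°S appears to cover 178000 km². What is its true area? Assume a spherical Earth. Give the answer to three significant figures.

Plate carrée maps x = Rλ, y = Rφ. The meridian scale is h = 1 and the parallel scale is k = 1/cos φ = sec φ.
Areal scale = h·k = 1 × sec φ; at 50.8°, h = 1.000, k = 1.582, so h·k = 1.582.
True area = apparent / (areal scale) = 178000 / 1.582 ≈ 113000 km².

113000 km²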